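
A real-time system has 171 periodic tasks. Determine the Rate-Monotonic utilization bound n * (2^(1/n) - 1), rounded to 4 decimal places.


Compute 2^(1/171) = 1.0040617188
Subtract 1: 1.0040617188 - 1 = 0.0040617188
Multiply by n: 171 * 0.0040617188 = 0.6945539148
Round to 4 dp: 0.6946

0.6946


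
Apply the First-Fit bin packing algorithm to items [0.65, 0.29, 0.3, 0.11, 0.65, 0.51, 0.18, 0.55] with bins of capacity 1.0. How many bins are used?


Place items sequentially using First-Fit:
  Item 0.65 -> new Bin 1
  Item 0.29 -> Bin 1 (now 0.94)
  Item 0.3 -> new Bin 2
  Item 0.11 -> Bin 2 (now 0.41)
  Item 0.65 -> new Bin 3
  Item 0.51 -> Bin 2 (now 0.92)
  Item 0.18 -> Bin 3 (now 0.83)
  Item 0.55 -> new Bin 4
Total bins used = 4

4


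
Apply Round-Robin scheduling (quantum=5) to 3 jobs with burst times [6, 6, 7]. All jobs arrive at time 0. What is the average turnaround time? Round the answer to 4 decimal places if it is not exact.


Time quantum = 5
Execution trace:
  J1 runs 5 units, time = 5
  J2 runs 5 units, time = 10
  J3 runs 5 units, time = 15
  J1 runs 1 units, time = 16
  J2 runs 1 units, time = 17
  J3 runs 2 units, time = 19
Finish times: [16, 17, 19]
Average turnaround = 52/3 = 17.3333

17.3333


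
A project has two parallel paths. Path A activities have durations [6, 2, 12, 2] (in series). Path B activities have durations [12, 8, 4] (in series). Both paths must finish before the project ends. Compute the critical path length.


Path A total = 6 + 2 + 12 + 2 = 22
Path B total = 12 + 8 + 4 = 24
Critical path = longest path = max(22, 24) = 24

24


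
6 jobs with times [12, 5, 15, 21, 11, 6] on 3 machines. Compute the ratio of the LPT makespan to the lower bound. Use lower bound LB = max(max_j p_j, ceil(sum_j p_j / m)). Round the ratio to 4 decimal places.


LPT order: [21, 15, 12, 11, 6, 5]
Machine loads after assignment: [26, 21, 23]
LPT makespan = 26
Lower bound = max(max_job, ceil(total/3)) = max(21, 24) = 24
Ratio = 26 / 24 = 1.0833

1.0833


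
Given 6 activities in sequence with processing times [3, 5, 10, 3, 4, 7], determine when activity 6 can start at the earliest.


Activity 6 starts after activities 1 through 5 complete.
Predecessor durations: [3, 5, 10, 3, 4]
ES = 3 + 5 + 10 + 3 + 4 = 25

25


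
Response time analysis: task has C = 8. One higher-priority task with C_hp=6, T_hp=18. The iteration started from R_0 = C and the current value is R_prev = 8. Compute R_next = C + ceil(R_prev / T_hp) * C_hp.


R_next = C + ceil(R_prev / T_hp) * C_hp
ceil(8 / 18) = ceil(0.4444) = 1
Interference = 1 * 6 = 6
R_next = 8 + 6 = 14

14


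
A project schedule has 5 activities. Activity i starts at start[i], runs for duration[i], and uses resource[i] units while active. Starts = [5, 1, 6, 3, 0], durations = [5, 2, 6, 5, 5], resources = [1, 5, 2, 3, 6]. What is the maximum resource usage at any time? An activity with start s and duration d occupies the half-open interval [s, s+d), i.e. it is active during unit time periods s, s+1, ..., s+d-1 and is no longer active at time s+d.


Each activity i is active on [start_i, start_i + duration_i).
Compute total resource usage per time slot:
  t=0: active resources = [6], total = 6
  t=1: active resources = [5, 6], total = 11
  t=2: active resources = [5, 6], total = 11
  t=3: active resources = [3, 6], total = 9
  t=4: active resources = [3, 6], total = 9
  t=5: active resources = [1, 3], total = 4
  t=6: active resources = [1, 2, 3], total = 6
  t=7: active resources = [1, 2, 3], total = 6
  t=8: active resources = [1, 2], total = 3
  t=9: active resources = [1, 2], total = 3
  t=10: active resources = [2], total = 2
  t=11: active resources = [2], total = 2
Peak resource demand = 11

11


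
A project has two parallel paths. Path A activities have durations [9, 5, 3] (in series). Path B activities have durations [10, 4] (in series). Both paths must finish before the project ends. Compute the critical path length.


Path A total = 9 + 5 + 3 = 17
Path B total = 10 + 4 = 14
Critical path = longest path = max(17, 14) = 17

17


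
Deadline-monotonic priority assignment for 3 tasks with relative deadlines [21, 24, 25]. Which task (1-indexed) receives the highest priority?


Sort tasks by relative deadline (ascending):
  Task 1: deadline = 21
  Task 2: deadline = 24
  Task 3: deadline = 25
Priority order (highest first): [1, 2, 3]
Highest priority task = 1

1


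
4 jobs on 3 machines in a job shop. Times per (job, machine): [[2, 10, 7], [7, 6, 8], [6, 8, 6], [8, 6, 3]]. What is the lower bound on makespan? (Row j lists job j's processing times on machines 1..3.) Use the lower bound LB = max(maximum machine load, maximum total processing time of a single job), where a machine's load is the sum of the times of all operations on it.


Machine loads:
  Machine 1: 2 + 7 + 6 + 8 = 23
  Machine 2: 10 + 6 + 8 + 6 = 30
  Machine 3: 7 + 8 + 6 + 3 = 24
Max machine load = 30
Job totals:
  Job 1: 19
  Job 2: 21
  Job 3: 20
  Job 4: 17
Max job total = 21
Lower bound = max(30, 21) = 30

30


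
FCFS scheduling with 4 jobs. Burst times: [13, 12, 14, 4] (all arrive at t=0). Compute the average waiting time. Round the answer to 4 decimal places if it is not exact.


FCFS order (as given): [13, 12, 14, 4]
Waiting times:
  Job 1: wait = 0
  Job 2: wait = 13
  Job 3: wait = 25
  Job 4: wait = 39
Sum of waiting times = 77
Average waiting time = 77/4 = 19.25

19.25


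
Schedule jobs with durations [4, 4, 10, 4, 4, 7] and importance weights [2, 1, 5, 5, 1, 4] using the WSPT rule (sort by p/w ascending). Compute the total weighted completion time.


Compute p/w ratios and sort ascending (WSPT): [(4, 5), (7, 4), (4, 2), (10, 5), (4, 1), (4, 1)]
Compute weighted completion times:
  Job (p=4,w=5): C=4, w*C=5*4=20
  Job (p=7,w=4): C=11, w*C=4*11=44
  Job (p=4,w=2): C=15, w*C=2*15=30
  Job (p=10,w=5): C=25, w*C=5*25=125
  Job (p=4,w=1): C=29, w*C=1*29=29
  Job (p=4,w=1): C=33, w*C=1*33=33
Total weighted completion time = 281

281


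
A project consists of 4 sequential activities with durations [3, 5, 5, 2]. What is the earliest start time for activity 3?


Activity 3 starts after activities 1 through 2 complete.
Predecessor durations: [3, 5]
ES = 3 + 5 = 8

8


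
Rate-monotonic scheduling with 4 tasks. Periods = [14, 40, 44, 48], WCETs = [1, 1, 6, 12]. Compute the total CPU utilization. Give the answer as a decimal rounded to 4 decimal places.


Compute individual utilizations (exact fractions):
  Task 1: C/T = 1/14 (approx. 0.0714)
  Task 2: C/T = 1/40 (approx. 0.025)
  Task 3: C/T = 6/44 = 3/22 (approx. 0.1364)
  Task 4: C/T = 12/48 = 1/4 (approx. 0.25)
Total utilization U = 1/14 + 1/40 + 3/22 + 1/4 = 1487/3080
Rounded to 4 decimal places: U = 0.4828
RM (Liu & Layland) bound for 4 tasks = 0.756828; compare with U = 1487/3080 (approx. 0.482792)
U <= bound, so schedulable by RM sufficient condition.

0.4828


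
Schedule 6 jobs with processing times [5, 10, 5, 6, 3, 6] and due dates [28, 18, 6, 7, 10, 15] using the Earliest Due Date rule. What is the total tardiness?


Sort by due date (EDD order): [(5, 6), (6, 7), (3, 10), (6, 15), (10, 18), (5, 28)]
Compute completion times and tardiness:
  Job 1: p=5, d=6, C=5, tardiness=max(0,5-6)=0
  Job 2: p=6, d=7, C=11, tardiness=max(0,11-7)=4
  Job 3: p=3, d=10, C=14, tardiness=max(0,14-10)=4
  Job 4: p=6, d=15, C=20, tardiness=max(0,20-15)=5
  Job 5: p=10, d=18, C=30, tardiness=max(0,30-18)=12
  Job 6: p=5, d=28, C=35, tardiness=max(0,35-28)=7
Total tardiness = 32

32


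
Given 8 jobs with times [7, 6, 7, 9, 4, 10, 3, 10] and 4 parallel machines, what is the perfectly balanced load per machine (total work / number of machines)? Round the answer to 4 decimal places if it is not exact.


Total processing time = 7 + 6 + 7 + 9 + 4 + 10 + 3 + 10 = 56
Number of machines = 4
Ideal balanced load = 56 / 4 = 14.0

14.0


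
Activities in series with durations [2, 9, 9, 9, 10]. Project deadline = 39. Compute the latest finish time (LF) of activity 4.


LF(activity 4) = deadline - sum of successor durations
Successors: activities 5 through 5 with durations [10]
Sum of successor durations = 10
LF = 39 - 10 = 29

29


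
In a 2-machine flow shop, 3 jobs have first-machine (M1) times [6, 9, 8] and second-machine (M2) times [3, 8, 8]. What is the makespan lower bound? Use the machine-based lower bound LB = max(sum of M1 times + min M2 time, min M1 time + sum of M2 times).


LB1 = sum(M1 times) + min(M2 times) = 23 + 3 = 26
LB2 = min(M1 times) + sum(M2 times) = 6 + 19 = 25
Lower bound = max(LB1, LB2) = max(26, 25) = 26

26


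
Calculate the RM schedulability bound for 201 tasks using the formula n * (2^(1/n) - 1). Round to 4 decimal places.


Compute 2^(1/201) = 1.0034544463
Subtract 1: 1.0034544463 - 1 = 0.0034544463
Multiply by n: 201 * 0.0034544463 = 0.6943437063
Round to 4 dp: 0.6943

0.6943


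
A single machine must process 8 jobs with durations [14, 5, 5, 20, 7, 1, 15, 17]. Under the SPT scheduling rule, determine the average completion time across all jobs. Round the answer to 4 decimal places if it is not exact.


Sort jobs by processing time (SPT order): [1, 5, 5, 7, 14, 15, 17, 20]
Compute completion times sequentially:
  Job 1: processing = 1, completes at 1
  Job 2: processing = 5, completes at 6
  Job 3: processing = 5, completes at 11
  Job 4: processing = 7, completes at 18
  Job 5: processing = 14, completes at 32
  Job 6: processing = 15, completes at 47
  Job 7: processing = 17, completes at 64
  Job 8: processing = 20, completes at 84
Sum of completion times = 263
Average completion time = 263/8 = 32.875

32.875


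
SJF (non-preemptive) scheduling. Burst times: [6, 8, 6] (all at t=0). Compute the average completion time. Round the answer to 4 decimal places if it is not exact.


SJF order (ascending): [6, 6, 8]
Completion times:
  Job 1: burst=6, C=6
  Job 2: burst=6, C=12
  Job 3: burst=8, C=20
Average completion = 38/3 = 12.6667

12.6667


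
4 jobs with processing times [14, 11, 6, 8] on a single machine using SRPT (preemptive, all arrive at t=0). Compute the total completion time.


Since all jobs arrive at t=0, SRPT equals SPT ordering.
SPT order: [6, 8, 11, 14]
Completion times:
  Job 1: p=6, C=6
  Job 2: p=8, C=14
  Job 3: p=11, C=25
  Job 4: p=14, C=39
Total completion time = 6 + 14 + 25 + 39 = 84

84


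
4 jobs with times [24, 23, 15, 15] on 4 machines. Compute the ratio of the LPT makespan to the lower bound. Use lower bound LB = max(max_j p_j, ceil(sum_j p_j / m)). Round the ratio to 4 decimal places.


LPT order: [24, 23, 15, 15]
Machine loads after assignment: [24, 23, 15, 15]
LPT makespan = 24
Lower bound = max(max_job, ceil(total/4)) = max(24, 20) = 24
Ratio = 24 / 24 = 1.0

1.0


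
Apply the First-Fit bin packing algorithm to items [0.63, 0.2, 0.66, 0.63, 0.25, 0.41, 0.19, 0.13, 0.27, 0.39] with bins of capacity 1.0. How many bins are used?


Place items sequentially using First-Fit:
  Item 0.63 -> new Bin 1
  Item 0.2 -> Bin 1 (now 0.83)
  Item 0.66 -> new Bin 2
  Item 0.63 -> new Bin 3
  Item 0.25 -> Bin 2 (now 0.91)
  Item 0.41 -> new Bin 4
  Item 0.19 -> Bin 3 (now 0.82)
  Item 0.13 -> Bin 1 (now 0.96)
  Item 0.27 -> Bin 4 (now 0.68)
  Item 0.39 -> new Bin 5
Total bins used = 5

5


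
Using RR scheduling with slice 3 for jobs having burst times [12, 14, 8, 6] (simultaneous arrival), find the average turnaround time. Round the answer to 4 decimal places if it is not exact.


Time quantum = 3
Execution trace:
  J1 runs 3 units, time = 3
  J2 runs 3 units, time = 6
  J3 runs 3 units, time = 9
  J4 runs 3 units, time = 12
  J1 runs 3 units, time = 15
  J2 runs 3 units, time = 18
  J3 runs 3 units, time = 21
  J4 runs 3 units, time = 24
  J1 runs 3 units, time = 27
  J2 runs 3 units, time = 30
  J3 runs 2 units, time = 32
  J1 runs 3 units, time = 35
  J2 runs 3 units, time = 38
  J2 runs 2 units, time = 40
Finish times: [35, 40, 32, 24]
Average turnaround = 131/4 = 32.75

32.75


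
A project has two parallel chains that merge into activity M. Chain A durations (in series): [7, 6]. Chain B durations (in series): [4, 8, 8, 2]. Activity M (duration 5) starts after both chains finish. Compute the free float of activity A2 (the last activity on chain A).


ES(A2) = sum of predecessors on chain A = 7
EF(A2) = ES + duration = 7 + 6 = 13
Successor of A2 is M. ES(M) = max(sum(A), sum(B)) = max(13, 22) = 22
Free float = ES(successor) - EF(current) = 22 - 13 = 9

9


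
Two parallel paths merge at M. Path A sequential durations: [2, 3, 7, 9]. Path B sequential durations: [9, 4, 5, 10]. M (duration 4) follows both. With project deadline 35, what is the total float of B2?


Forward pass: ES(B2) = sum of predecessors on chain B = 9
EF = ES + duration = 9 + 4 = 13
Backward pass: LF(M) = deadline = 35; LS(M) = 35 - 4 = 31
LF(B2) = LS(M) - sum(successors on chain B) = 31 - 15 = 16
LS = LF - duration = 16 - 4 = 12
Total float = LS - ES = 12 - 9 = 3

3


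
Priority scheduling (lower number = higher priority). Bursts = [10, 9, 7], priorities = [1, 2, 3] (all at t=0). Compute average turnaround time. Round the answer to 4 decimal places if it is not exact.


Sort by priority (ascending = highest first):
Order: [(1, 10), (2, 9), (3, 7)]
Completion times:
  Priority 1, burst=10, C=10
  Priority 2, burst=9, C=19
  Priority 3, burst=7, C=26
Average turnaround = 55/3 = 18.3333

18.3333


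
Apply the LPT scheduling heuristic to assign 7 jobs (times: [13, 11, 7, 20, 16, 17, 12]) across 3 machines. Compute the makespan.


Sort jobs in decreasing order (LPT): [20, 17, 16, 13, 12, 11, 7]
Assign each job to the least loaded machine:
  Machine 1: jobs [20, 11], load = 31
  Machine 2: jobs [17, 12, 7], load = 36
  Machine 3: jobs [16, 13], load = 29
Makespan = max load = 36

36


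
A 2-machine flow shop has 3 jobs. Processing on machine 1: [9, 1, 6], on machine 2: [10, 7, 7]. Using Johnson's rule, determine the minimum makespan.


Apply Johnson's rule:
  Group 1 (a <= b): [(2, 1, 7), (3, 6, 7), (1, 9, 10)]
  Group 2 (a > b): []
Optimal job order: [2, 3, 1]
Schedule:
  Job 2: M1 done at 1, M2 done at 8
  Job 3: M1 done at 7, M2 done at 15
  Job 1: M1 done at 16, M2 done at 26
Makespan = 26

26


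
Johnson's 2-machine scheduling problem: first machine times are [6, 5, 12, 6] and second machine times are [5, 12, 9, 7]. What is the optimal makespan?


Apply Johnson's rule:
  Group 1 (a <= b): [(2, 5, 12), (4, 6, 7)]
  Group 2 (a > b): [(3, 12, 9), (1, 6, 5)]
Optimal job order: [2, 4, 3, 1]
Schedule:
  Job 2: M1 done at 5, M2 done at 17
  Job 4: M1 done at 11, M2 done at 24
  Job 3: M1 done at 23, M2 done at 33
  Job 1: M1 done at 29, M2 done at 38
Makespan = 38

38


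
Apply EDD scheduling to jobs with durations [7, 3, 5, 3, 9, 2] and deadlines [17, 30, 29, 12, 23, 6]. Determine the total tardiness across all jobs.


Sort by due date (EDD order): [(2, 6), (3, 12), (7, 17), (9, 23), (5, 29), (3, 30)]
Compute completion times and tardiness:
  Job 1: p=2, d=6, C=2, tardiness=max(0,2-6)=0
  Job 2: p=3, d=12, C=5, tardiness=max(0,5-12)=0
  Job 3: p=7, d=17, C=12, tardiness=max(0,12-17)=0
  Job 4: p=9, d=23, C=21, tardiness=max(0,21-23)=0
  Job 5: p=5, d=29, C=26, tardiness=max(0,26-29)=0
  Job 6: p=3, d=30, C=29, tardiness=max(0,29-30)=0
Total tardiness = 0

0


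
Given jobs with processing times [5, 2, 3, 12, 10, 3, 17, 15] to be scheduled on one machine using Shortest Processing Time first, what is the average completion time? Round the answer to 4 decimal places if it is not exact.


Sort jobs by processing time (SPT order): [2, 3, 3, 5, 10, 12, 15, 17]
Compute completion times sequentially:
  Job 1: processing = 2, completes at 2
  Job 2: processing = 3, completes at 5
  Job 3: processing = 3, completes at 8
  Job 4: processing = 5, completes at 13
  Job 5: processing = 10, completes at 23
  Job 6: processing = 12, completes at 35
  Job 7: processing = 15, completes at 50
  Job 8: processing = 17, completes at 67
Sum of completion times = 203
Average completion time = 203/8 = 25.375

25.375


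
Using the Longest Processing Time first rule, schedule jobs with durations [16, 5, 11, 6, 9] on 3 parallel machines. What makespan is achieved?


Sort jobs in decreasing order (LPT): [16, 11, 9, 6, 5]
Assign each job to the least loaded machine:
  Machine 1: jobs [16], load = 16
  Machine 2: jobs [11, 5], load = 16
  Machine 3: jobs [9, 6], load = 15
Makespan = max load = 16

16


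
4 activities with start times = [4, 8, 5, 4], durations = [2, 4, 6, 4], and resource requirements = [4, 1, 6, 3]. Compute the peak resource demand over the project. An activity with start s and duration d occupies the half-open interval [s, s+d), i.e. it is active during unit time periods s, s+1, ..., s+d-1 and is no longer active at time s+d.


Each activity i is active on [start_i, start_i + duration_i).
Compute total resource usage per time slot:
  t=0: active resources = [], total = 0
  t=1: active resources = [], total = 0
  t=2: active resources = [], total = 0
  t=3: active resources = [], total = 0
  t=4: active resources = [4, 3], total = 7
  t=5: active resources = [4, 6, 3], total = 13
  t=6: active resources = [6, 3], total = 9
  t=7: active resources = [6, 3], total = 9
  t=8: active resources = [1, 6], total = 7
  t=9: active resources = [1, 6], total = 7
  t=10: active resources = [1, 6], total = 7
  t=11: active resources = [1], total = 1
Peak resource demand = 13

13


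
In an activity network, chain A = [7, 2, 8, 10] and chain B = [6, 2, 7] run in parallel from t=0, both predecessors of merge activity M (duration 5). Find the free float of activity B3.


ES(B3) = sum of predecessors on chain B = 8
EF(B3) = ES + duration = 8 + 7 = 15
Successor of B3 is M. ES(M) = max(sum(A), sum(B)) = max(27, 15) = 27
Free float = ES(successor) - EF(current) = 27 - 15 = 12

12


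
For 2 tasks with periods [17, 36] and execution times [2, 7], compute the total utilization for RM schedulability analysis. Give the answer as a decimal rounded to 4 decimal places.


Compute individual utilizations (exact fractions):
  Task 1: C/T = 2/17 (approx. 0.1176)
  Task 2: C/T = 7/36 (approx. 0.1944)
Total utilization U = 2/17 + 7/36 = 191/612
Rounded to 4 decimal places: U = 0.3121
RM (Liu & Layland) bound for 2 tasks = 0.828427; compare with U = 191/612 (approx. 0.312092)
U <= bound, so schedulable by RM sufficient condition.

0.3121


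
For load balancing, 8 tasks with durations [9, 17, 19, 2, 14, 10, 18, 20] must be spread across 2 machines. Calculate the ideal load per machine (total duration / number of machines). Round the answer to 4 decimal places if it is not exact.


Total processing time = 9 + 17 + 19 + 2 + 14 + 10 + 18 + 20 = 109
Number of machines = 2
Ideal balanced load = 109 / 2 = 54.5

54.5


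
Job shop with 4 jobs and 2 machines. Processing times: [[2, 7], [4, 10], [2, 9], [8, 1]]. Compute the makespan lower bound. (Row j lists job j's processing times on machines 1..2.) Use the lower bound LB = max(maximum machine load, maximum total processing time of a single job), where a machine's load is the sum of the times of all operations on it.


Machine loads:
  Machine 1: 2 + 4 + 2 + 8 = 16
  Machine 2: 7 + 10 + 9 + 1 = 27
Max machine load = 27
Job totals:
  Job 1: 9
  Job 2: 14
  Job 3: 11
  Job 4: 9
Max job total = 14
Lower bound = max(27, 14) = 27

27


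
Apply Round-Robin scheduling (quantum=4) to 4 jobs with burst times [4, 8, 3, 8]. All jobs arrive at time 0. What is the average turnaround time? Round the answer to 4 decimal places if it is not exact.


Time quantum = 4
Execution trace:
  J1 runs 4 units, time = 4
  J2 runs 4 units, time = 8
  J3 runs 3 units, time = 11
  J4 runs 4 units, time = 15
  J2 runs 4 units, time = 19
  J4 runs 4 units, time = 23
Finish times: [4, 19, 11, 23]
Average turnaround = 57/4 = 14.25

14.25


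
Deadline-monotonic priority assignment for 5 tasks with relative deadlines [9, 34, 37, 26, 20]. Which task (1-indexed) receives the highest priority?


Sort tasks by relative deadline (ascending):
  Task 1: deadline = 9
  Task 5: deadline = 20
  Task 4: deadline = 26
  Task 2: deadline = 34
  Task 3: deadline = 37
Priority order (highest first): [1, 5, 4, 2, 3]
Highest priority task = 1

1


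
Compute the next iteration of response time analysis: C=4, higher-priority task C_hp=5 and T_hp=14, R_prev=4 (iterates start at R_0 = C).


R_next = C + ceil(R_prev / T_hp) * C_hp
ceil(4 / 14) = ceil(0.2857) = 1
Interference = 1 * 5 = 5
R_next = 4 + 5 = 9

9


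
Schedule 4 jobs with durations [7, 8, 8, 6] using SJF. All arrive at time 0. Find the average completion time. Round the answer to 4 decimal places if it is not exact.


SJF order (ascending): [6, 7, 8, 8]
Completion times:
  Job 1: burst=6, C=6
  Job 2: burst=7, C=13
  Job 3: burst=8, C=21
  Job 4: burst=8, C=29
Average completion = 69/4 = 17.25

17.25


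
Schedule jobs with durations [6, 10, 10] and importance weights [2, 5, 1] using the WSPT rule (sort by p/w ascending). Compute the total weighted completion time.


Compute p/w ratios and sort ascending (WSPT): [(10, 5), (6, 2), (10, 1)]
Compute weighted completion times:
  Job (p=10,w=5): C=10, w*C=5*10=50
  Job (p=6,w=2): C=16, w*C=2*16=32
  Job (p=10,w=1): C=26, w*C=1*26=26
Total weighted completion time = 108

108


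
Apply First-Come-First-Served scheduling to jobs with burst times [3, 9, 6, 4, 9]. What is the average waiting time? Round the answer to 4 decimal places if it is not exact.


FCFS order (as given): [3, 9, 6, 4, 9]
Waiting times:
  Job 1: wait = 0
  Job 2: wait = 3
  Job 3: wait = 12
  Job 4: wait = 18
  Job 5: wait = 22
Sum of waiting times = 55
Average waiting time = 55/5 = 11.0

11.0


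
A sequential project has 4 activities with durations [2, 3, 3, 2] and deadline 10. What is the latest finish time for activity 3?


LF(activity 3) = deadline - sum of successor durations
Successors: activities 4 through 4 with durations [2]
Sum of successor durations = 2
LF = 10 - 2 = 8

8


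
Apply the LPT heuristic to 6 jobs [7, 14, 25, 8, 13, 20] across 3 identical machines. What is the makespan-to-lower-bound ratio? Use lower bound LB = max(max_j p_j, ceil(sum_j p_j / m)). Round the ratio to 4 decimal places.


LPT order: [25, 20, 14, 13, 8, 7]
Machine loads after assignment: [32, 28, 27]
LPT makespan = 32
Lower bound = max(max_job, ceil(total/3)) = max(25, 29) = 29
Ratio = 32 / 29 = 1.1034

1.1034


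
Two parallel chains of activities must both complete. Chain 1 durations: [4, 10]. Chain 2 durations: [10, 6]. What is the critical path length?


Path A total = 4 + 10 = 14
Path B total = 10 + 6 = 16
Critical path = longest path = max(14, 16) = 16

16


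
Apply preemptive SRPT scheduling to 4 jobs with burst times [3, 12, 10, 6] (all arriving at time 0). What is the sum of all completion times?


Since all jobs arrive at t=0, SRPT equals SPT ordering.
SPT order: [3, 6, 10, 12]
Completion times:
  Job 1: p=3, C=3
  Job 2: p=6, C=9
  Job 3: p=10, C=19
  Job 4: p=12, C=31
Total completion time = 3 + 9 + 19 + 31 = 62

62


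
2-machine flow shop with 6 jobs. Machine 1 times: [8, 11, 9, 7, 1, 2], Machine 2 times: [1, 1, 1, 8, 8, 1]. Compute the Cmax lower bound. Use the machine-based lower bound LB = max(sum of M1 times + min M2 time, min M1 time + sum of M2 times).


LB1 = sum(M1 times) + min(M2 times) = 38 + 1 = 39
LB2 = min(M1 times) + sum(M2 times) = 1 + 20 = 21
Lower bound = max(LB1, LB2) = max(39, 21) = 39

39


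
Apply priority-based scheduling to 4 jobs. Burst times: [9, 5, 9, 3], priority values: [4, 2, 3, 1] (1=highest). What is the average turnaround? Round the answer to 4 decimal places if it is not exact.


Sort by priority (ascending = highest first):
Order: [(1, 3), (2, 5), (3, 9), (4, 9)]
Completion times:
  Priority 1, burst=3, C=3
  Priority 2, burst=5, C=8
  Priority 3, burst=9, C=17
  Priority 4, burst=9, C=26
Average turnaround = 54/4 = 13.5

13.5


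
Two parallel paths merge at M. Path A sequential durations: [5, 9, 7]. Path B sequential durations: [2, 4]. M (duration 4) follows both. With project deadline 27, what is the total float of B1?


Forward pass: ES(B1) = sum of predecessors on chain B = 0
EF = ES + duration = 0 + 2 = 2
Backward pass: LF(M) = deadline = 27; LS(M) = 27 - 4 = 23
LF(B1) = LS(M) - sum(successors on chain B) = 23 - 4 = 19
LS = LF - duration = 19 - 2 = 17
Total float = LS - ES = 17 - 0 = 17

17


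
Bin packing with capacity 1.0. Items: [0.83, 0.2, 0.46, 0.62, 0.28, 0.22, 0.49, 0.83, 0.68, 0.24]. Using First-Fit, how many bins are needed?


Place items sequentially using First-Fit:
  Item 0.83 -> new Bin 1
  Item 0.2 -> new Bin 2
  Item 0.46 -> Bin 2 (now 0.66)
  Item 0.62 -> new Bin 3
  Item 0.28 -> Bin 2 (now 0.94)
  Item 0.22 -> Bin 3 (now 0.84)
  Item 0.49 -> new Bin 4
  Item 0.83 -> new Bin 5
  Item 0.68 -> new Bin 6
  Item 0.24 -> Bin 4 (now 0.73)
Total bins used = 6

6


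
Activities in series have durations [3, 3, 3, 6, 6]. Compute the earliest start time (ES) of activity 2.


Activity 2 starts after activities 1 through 1 complete.
Predecessor durations: [3]
ES = 3 = 3

3


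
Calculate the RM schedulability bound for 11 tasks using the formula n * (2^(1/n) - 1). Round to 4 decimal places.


Compute 2^(1/11) = 1.0650410894
Subtract 1: 1.0650410894 - 1 = 0.0650410894
Multiply by n: 11 * 0.0650410894 = 0.7154519834
Round to 4 dp: 0.7155

0.7155


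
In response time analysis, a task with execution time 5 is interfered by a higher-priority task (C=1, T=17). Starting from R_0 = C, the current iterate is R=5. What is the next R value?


R_next = C + ceil(R_prev / T_hp) * C_hp
ceil(5 / 17) = ceil(0.2941) = 1
Interference = 1 * 1 = 1
R_next = 5 + 1 = 6

6


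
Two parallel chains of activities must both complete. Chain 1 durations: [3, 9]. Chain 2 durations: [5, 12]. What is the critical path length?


Path A total = 3 + 9 = 12
Path B total = 5 + 12 = 17
Critical path = longest path = max(12, 17) = 17

17


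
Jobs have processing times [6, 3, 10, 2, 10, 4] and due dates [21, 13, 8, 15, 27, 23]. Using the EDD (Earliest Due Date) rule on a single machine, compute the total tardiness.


Sort by due date (EDD order): [(10, 8), (3, 13), (2, 15), (6, 21), (4, 23), (10, 27)]
Compute completion times and tardiness:
  Job 1: p=10, d=8, C=10, tardiness=max(0,10-8)=2
  Job 2: p=3, d=13, C=13, tardiness=max(0,13-13)=0
  Job 3: p=2, d=15, C=15, tardiness=max(0,15-15)=0
  Job 4: p=6, d=21, C=21, tardiness=max(0,21-21)=0
  Job 5: p=4, d=23, C=25, tardiness=max(0,25-23)=2
  Job 6: p=10, d=27, C=35, tardiness=max(0,35-27)=8
Total tardiness = 12

12


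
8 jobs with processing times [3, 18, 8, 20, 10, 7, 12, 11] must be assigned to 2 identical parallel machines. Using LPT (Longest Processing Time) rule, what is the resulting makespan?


Sort jobs in decreasing order (LPT): [20, 18, 12, 11, 10, 8, 7, 3]
Assign each job to the least loaded machine:
  Machine 1: jobs [20, 11, 8, 7], load = 46
  Machine 2: jobs [18, 12, 10, 3], load = 43
Makespan = max load = 46

46


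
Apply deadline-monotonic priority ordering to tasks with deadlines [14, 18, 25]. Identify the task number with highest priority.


Sort tasks by relative deadline (ascending):
  Task 1: deadline = 14
  Task 2: deadline = 18
  Task 3: deadline = 25
Priority order (highest first): [1, 2, 3]
Highest priority task = 1

1


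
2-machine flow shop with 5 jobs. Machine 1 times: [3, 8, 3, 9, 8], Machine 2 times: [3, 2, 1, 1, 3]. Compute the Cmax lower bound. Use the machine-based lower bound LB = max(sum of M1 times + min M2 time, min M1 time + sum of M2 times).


LB1 = sum(M1 times) + min(M2 times) = 31 + 1 = 32
LB2 = min(M1 times) + sum(M2 times) = 3 + 10 = 13
Lower bound = max(LB1, LB2) = max(32, 13) = 32

32


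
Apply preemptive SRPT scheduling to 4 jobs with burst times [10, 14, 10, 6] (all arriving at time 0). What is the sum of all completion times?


Since all jobs arrive at t=0, SRPT equals SPT ordering.
SPT order: [6, 10, 10, 14]
Completion times:
  Job 1: p=6, C=6
  Job 2: p=10, C=16
  Job 3: p=10, C=26
  Job 4: p=14, C=40
Total completion time = 6 + 16 + 26 + 40 = 88

88


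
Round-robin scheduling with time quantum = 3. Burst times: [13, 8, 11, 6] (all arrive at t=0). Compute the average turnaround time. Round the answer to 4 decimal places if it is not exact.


Time quantum = 3
Execution trace:
  J1 runs 3 units, time = 3
  J2 runs 3 units, time = 6
  J3 runs 3 units, time = 9
  J4 runs 3 units, time = 12
  J1 runs 3 units, time = 15
  J2 runs 3 units, time = 18
  J3 runs 3 units, time = 21
  J4 runs 3 units, time = 24
  J1 runs 3 units, time = 27
  J2 runs 2 units, time = 29
  J3 runs 3 units, time = 32
  J1 runs 3 units, time = 35
  J3 runs 2 units, time = 37
  J1 runs 1 units, time = 38
Finish times: [38, 29, 37, 24]
Average turnaround = 128/4 = 32.0

32.0


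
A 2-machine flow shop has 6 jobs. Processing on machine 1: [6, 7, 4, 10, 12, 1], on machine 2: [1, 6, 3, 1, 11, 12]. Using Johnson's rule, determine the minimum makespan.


Apply Johnson's rule:
  Group 1 (a <= b): [(6, 1, 12)]
  Group 2 (a > b): [(5, 12, 11), (2, 7, 6), (3, 4, 3), (1, 6, 1), (4, 10, 1)]
Optimal job order: [6, 5, 2, 3, 1, 4]
Schedule:
  Job 6: M1 done at 1, M2 done at 13
  Job 5: M1 done at 13, M2 done at 24
  Job 2: M1 done at 20, M2 done at 30
  Job 3: M1 done at 24, M2 done at 33
  Job 1: M1 done at 30, M2 done at 34
  Job 4: M1 done at 40, M2 done at 41
Makespan = 41

41


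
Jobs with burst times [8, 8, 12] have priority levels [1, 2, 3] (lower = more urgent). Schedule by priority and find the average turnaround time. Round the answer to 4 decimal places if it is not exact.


Sort by priority (ascending = highest first):
Order: [(1, 8), (2, 8), (3, 12)]
Completion times:
  Priority 1, burst=8, C=8
  Priority 2, burst=8, C=16
  Priority 3, burst=12, C=28
Average turnaround = 52/3 = 17.3333

17.3333


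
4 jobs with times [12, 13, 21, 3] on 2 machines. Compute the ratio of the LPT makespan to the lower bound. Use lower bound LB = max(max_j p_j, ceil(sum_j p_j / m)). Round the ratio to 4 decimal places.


LPT order: [21, 13, 12, 3]
Machine loads after assignment: [24, 25]
LPT makespan = 25
Lower bound = max(max_job, ceil(total/2)) = max(21, 25) = 25
Ratio = 25 / 25 = 1.0

1.0


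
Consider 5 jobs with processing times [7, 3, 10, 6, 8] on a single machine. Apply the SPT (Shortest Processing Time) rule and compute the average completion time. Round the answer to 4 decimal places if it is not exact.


Sort jobs by processing time (SPT order): [3, 6, 7, 8, 10]
Compute completion times sequentially:
  Job 1: processing = 3, completes at 3
  Job 2: processing = 6, completes at 9
  Job 3: processing = 7, completes at 16
  Job 4: processing = 8, completes at 24
  Job 5: processing = 10, completes at 34
Sum of completion times = 86
Average completion time = 86/5 = 17.2

17.2


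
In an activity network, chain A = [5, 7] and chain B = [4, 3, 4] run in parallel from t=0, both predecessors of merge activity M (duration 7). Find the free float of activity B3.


ES(B3) = sum of predecessors on chain B = 7
EF(B3) = ES + duration = 7 + 4 = 11
Successor of B3 is M. ES(M) = max(sum(A), sum(B)) = max(12, 11) = 12
Free float = ES(successor) - EF(current) = 12 - 11 = 1

1


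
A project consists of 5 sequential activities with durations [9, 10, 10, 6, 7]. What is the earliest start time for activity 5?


Activity 5 starts after activities 1 through 4 complete.
Predecessor durations: [9, 10, 10, 6]
ES = 9 + 10 + 10 + 6 = 35

35


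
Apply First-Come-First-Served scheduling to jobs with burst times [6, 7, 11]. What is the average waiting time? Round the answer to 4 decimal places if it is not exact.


FCFS order (as given): [6, 7, 11]
Waiting times:
  Job 1: wait = 0
  Job 2: wait = 6
  Job 3: wait = 13
Sum of waiting times = 19
Average waiting time = 19/3 = 6.3333

6.3333


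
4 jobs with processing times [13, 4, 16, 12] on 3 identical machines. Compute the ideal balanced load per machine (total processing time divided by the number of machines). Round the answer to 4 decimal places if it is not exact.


Total processing time = 13 + 4 + 16 + 12 = 45
Number of machines = 3
Ideal balanced load = 45 / 3 = 15.0

15.0


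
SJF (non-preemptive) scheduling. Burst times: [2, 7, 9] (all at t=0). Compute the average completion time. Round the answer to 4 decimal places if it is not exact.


SJF order (ascending): [2, 7, 9]
Completion times:
  Job 1: burst=2, C=2
  Job 2: burst=7, C=9
  Job 3: burst=9, C=18
Average completion = 29/3 = 9.6667

9.6667


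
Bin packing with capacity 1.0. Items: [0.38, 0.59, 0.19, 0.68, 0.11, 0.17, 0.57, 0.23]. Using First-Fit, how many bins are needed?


Place items sequentially using First-Fit:
  Item 0.38 -> new Bin 1
  Item 0.59 -> Bin 1 (now 0.97)
  Item 0.19 -> new Bin 2
  Item 0.68 -> Bin 2 (now 0.87)
  Item 0.11 -> Bin 2 (now 0.98)
  Item 0.17 -> new Bin 3
  Item 0.57 -> Bin 3 (now 0.74)
  Item 0.23 -> Bin 3 (now 0.97)
Total bins used = 3

3


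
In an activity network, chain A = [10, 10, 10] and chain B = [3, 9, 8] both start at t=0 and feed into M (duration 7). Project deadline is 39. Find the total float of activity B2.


Forward pass: ES(B2) = sum of predecessors on chain B = 3
EF = ES + duration = 3 + 9 = 12
Backward pass: LF(M) = deadline = 39; LS(M) = 39 - 7 = 32
LF(B2) = LS(M) - sum(successors on chain B) = 32 - 8 = 24
LS = LF - duration = 24 - 9 = 15
Total float = LS - ES = 15 - 3 = 12

12


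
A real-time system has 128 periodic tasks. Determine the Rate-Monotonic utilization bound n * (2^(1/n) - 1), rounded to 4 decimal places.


Compute 2^(1/128) = 1.0054299011
Subtract 1: 1.0054299011 - 1 = 0.0054299011
Multiply by n: 128 * 0.0054299011 = 0.6950273408
Round to 4 dp: 0.6950

0.6950


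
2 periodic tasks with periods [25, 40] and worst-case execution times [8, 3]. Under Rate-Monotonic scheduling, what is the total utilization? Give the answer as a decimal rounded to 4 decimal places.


Compute individual utilizations (exact fractions):
  Task 1: C/T = 8/25 (approx. 0.32)
  Task 2: C/T = 3/40 (approx. 0.075)
Total utilization U = 8/25 + 3/40 = 79/200
Rounded to 4 decimal places: U = 0.3950
RM (Liu & Layland) bound for 2 tasks = 0.828427; compare with U = 79/200 (approx. 0.395000)
U <= bound, so schedulable by RM sufficient condition.

0.3950


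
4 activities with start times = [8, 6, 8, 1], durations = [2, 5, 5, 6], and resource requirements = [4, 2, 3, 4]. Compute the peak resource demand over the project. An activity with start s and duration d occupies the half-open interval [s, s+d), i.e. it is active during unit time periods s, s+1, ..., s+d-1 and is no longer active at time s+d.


Each activity i is active on [start_i, start_i + duration_i).
Compute total resource usage per time slot:
  t=0: active resources = [], total = 0
  t=1: active resources = [4], total = 4
  t=2: active resources = [4], total = 4
  t=3: active resources = [4], total = 4
  t=4: active resources = [4], total = 4
  t=5: active resources = [4], total = 4
  t=6: active resources = [2, 4], total = 6
  t=7: active resources = [2], total = 2
  t=8: active resources = [4, 2, 3], total = 9
  t=9: active resources = [4, 2, 3], total = 9
  t=10: active resources = [2, 3], total = 5
  t=11: active resources = [3], total = 3
  t=12: active resources = [3], total = 3
Peak resource demand = 9

9


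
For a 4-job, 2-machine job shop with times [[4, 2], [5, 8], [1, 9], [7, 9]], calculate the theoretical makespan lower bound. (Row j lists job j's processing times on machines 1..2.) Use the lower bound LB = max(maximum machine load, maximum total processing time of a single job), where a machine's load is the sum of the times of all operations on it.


Machine loads:
  Machine 1: 4 + 5 + 1 + 7 = 17
  Machine 2: 2 + 8 + 9 + 9 = 28
Max machine load = 28
Job totals:
  Job 1: 6
  Job 2: 13
  Job 3: 10
  Job 4: 16
Max job total = 16
Lower bound = max(28, 16) = 28

28


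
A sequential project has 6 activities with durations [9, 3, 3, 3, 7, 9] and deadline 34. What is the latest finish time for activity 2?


LF(activity 2) = deadline - sum of successor durations
Successors: activities 3 through 6 with durations [3, 3, 7, 9]
Sum of successor durations = 22
LF = 34 - 22 = 12

12


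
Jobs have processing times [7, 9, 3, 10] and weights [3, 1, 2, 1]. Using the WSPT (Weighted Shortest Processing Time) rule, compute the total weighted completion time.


Compute p/w ratios and sort ascending (WSPT): [(3, 2), (7, 3), (9, 1), (10, 1)]
Compute weighted completion times:
  Job (p=3,w=2): C=3, w*C=2*3=6
  Job (p=7,w=3): C=10, w*C=3*10=30
  Job (p=9,w=1): C=19, w*C=1*19=19
  Job (p=10,w=1): C=29, w*C=1*29=29
Total weighted completion time = 84

84


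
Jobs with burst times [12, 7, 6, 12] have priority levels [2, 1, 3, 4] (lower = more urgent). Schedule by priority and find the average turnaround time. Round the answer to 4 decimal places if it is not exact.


Sort by priority (ascending = highest first):
Order: [(1, 7), (2, 12), (3, 6), (4, 12)]
Completion times:
  Priority 1, burst=7, C=7
  Priority 2, burst=12, C=19
  Priority 3, burst=6, C=25
  Priority 4, burst=12, C=37
Average turnaround = 88/4 = 22.0

22.0


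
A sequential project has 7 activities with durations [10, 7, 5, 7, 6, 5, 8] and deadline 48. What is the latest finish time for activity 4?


LF(activity 4) = deadline - sum of successor durations
Successors: activities 5 through 7 with durations [6, 5, 8]
Sum of successor durations = 19
LF = 48 - 19 = 29

29


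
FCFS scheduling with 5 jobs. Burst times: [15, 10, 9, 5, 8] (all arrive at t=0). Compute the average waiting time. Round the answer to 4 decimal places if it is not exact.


FCFS order (as given): [15, 10, 9, 5, 8]
Waiting times:
  Job 1: wait = 0
  Job 2: wait = 15
  Job 3: wait = 25
  Job 4: wait = 34
  Job 5: wait = 39
Sum of waiting times = 113
Average waiting time = 113/5 = 22.6

22.6


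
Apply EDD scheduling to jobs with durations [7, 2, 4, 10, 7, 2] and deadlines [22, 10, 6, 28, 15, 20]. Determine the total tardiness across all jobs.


Sort by due date (EDD order): [(4, 6), (2, 10), (7, 15), (2, 20), (7, 22), (10, 28)]
Compute completion times and tardiness:
  Job 1: p=4, d=6, C=4, tardiness=max(0,4-6)=0
  Job 2: p=2, d=10, C=6, tardiness=max(0,6-10)=0
  Job 3: p=7, d=15, C=13, tardiness=max(0,13-15)=0
  Job 4: p=2, d=20, C=15, tardiness=max(0,15-20)=0
  Job 5: p=7, d=22, C=22, tardiness=max(0,22-22)=0
  Job 6: p=10, d=28, C=32, tardiness=max(0,32-28)=4
Total tardiness = 4

4


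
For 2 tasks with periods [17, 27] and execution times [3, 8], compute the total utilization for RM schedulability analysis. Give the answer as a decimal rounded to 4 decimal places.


Compute individual utilizations (exact fractions):
  Task 1: C/T = 3/17 (approx. 0.1765)
  Task 2: C/T = 8/27 (approx. 0.2963)
Total utilization U = 3/17 + 8/27 = 217/459
Rounded to 4 decimal places: U = 0.4728
RM (Liu & Layland) bound for 2 tasks = 0.828427; compare with U = 217/459 (approx. 0.472767)
U <= bound, so schedulable by RM sufficient condition.

0.4728


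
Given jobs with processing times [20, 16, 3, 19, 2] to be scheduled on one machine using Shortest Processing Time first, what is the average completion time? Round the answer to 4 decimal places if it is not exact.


Sort jobs by processing time (SPT order): [2, 3, 16, 19, 20]
Compute completion times sequentially:
  Job 1: processing = 2, completes at 2
  Job 2: processing = 3, completes at 5
  Job 3: processing = 16, completes at 21
  Job 4: processing = 19, completes at 40
  Job 5: processing = 20, completes at 60
Sum of completion times = 128
Average completion time = 128/5 = 25.6

25.6


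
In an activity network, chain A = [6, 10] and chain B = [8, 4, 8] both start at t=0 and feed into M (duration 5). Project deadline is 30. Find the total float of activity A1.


Forward pass: ES(A1) = sum of predecessors on chain A = 0
EF = ES + duration = 0 + 6 = 6
Backward pass: LF(M) = deadline = 30; LS(M) = 30 - 5 = 25
LF(A1) = LS(M) - sum(successors on chain A) = 25 - 10 = 15
LS = LF - duration = 15 - 6 = 9
Total float = LS - ES = 9 - 0 = 9

9
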